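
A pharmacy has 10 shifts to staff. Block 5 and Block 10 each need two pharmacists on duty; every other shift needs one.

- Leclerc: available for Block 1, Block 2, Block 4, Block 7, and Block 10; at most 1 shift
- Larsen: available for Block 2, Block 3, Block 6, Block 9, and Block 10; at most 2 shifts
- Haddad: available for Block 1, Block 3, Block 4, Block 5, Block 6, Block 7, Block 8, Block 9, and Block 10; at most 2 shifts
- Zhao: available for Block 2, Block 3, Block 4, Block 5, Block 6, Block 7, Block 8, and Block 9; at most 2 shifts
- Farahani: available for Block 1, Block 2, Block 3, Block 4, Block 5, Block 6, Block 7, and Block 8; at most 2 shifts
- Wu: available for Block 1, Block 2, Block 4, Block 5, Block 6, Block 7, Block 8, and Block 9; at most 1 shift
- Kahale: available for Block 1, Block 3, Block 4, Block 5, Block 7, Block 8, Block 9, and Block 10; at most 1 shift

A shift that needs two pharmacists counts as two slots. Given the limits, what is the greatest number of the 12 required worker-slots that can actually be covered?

Total capacity across all pharmacists is 1+2+2+2+2+1+1 = 11, and 12 slots are needed, so at most 11 can be filled.
An assignment achieving 11: Block 1→Haddad, Block 2→Larsen, Block 3→Haddad, Block 4→Kahale, Block 5→Zhao+Farahani, Block 6→Zhao, Block 8→Farahani, Block 9→Wu, Block 10→Leclerc+Larsen.
Loads: Leclerc 1/1, Larsen 2/2, Haddad 2/2, Zhao 2/2, Farahani 2/2, Wu 1/1, Kahale 1/1.

11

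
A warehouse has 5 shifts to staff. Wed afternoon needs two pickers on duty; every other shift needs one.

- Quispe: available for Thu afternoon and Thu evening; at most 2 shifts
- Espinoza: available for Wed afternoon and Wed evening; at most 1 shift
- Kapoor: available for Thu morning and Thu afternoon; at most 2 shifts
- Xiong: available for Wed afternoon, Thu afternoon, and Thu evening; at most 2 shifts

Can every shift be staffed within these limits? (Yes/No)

No

Total capacity is 7 and 6 slots are needed, so capacity alone doesn't rule it out.
Shifts {Wed afternoon, Wed evening} need 3 worker-slots in total, but the pickers available for any of those shifts (Espinoza and Xiong) can supply at most 2 among them. So no valid schedule exists.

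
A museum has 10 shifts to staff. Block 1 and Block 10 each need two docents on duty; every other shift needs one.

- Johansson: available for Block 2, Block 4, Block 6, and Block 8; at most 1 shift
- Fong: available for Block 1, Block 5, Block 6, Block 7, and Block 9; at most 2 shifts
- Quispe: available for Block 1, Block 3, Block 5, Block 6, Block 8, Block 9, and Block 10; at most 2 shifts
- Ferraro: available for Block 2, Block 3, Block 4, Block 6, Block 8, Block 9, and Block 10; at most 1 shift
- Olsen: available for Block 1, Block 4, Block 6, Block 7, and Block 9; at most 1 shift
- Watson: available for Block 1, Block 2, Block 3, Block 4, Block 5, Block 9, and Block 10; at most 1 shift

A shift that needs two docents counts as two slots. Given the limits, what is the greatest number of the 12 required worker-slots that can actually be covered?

8

Total capacity across all docents is 1+2+2+1+1+1 = 8, and 12 slots are needed, so at most 8 can be filled.
An assignment achieving 8: Block 1→Olsen, Block 2→Johansson, Block 3→Quispe, Block 5→Fong, Block 7→Fong, Block 8→Quispe, Block 10→Ferraro+Watson.
Loads: Johansson 1/1, Fong 2/2, Quispe 2/2, Ferraro 1/1, Olsen 1/1, Watson 1/1.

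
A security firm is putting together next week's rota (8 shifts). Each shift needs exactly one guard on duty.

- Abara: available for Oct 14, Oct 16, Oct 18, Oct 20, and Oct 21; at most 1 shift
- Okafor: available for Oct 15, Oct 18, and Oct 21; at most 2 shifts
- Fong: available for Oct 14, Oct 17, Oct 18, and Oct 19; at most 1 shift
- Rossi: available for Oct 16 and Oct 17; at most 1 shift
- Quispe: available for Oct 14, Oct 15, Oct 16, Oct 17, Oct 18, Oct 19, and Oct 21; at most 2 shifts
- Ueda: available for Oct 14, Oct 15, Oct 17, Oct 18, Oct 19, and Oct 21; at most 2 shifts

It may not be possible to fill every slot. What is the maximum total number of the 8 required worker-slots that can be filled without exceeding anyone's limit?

Total capacity across all guards is 1+2+1+1+2+2 = 9, and 8 slots are needed, so at most 8 can be filled.
An assignment achieving 8: Oct 14→Quispe, Oct 15→Okafor, Oct 16→Rossi, Oct 17→Quispe, Oct 18→Ueda, Oct 19→Fong, Oct 20→Abara, Oct 21→Okafor.
Loads: Abara 1/1, Okafor 2/2, Fong 1/1, Rossi 1/1, Quispe 2/2, Ueda 1/2.

8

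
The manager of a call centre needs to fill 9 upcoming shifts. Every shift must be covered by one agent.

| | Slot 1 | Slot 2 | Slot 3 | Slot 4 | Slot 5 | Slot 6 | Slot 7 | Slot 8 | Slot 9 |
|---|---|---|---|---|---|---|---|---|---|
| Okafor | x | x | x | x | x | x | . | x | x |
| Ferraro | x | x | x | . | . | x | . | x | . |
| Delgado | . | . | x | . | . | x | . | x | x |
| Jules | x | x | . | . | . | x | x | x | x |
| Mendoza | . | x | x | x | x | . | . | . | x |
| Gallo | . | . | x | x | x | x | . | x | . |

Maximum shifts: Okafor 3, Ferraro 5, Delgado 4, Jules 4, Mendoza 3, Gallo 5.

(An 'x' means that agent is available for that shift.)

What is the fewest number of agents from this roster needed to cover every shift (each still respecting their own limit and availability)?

9 slots to fill and no one can take more than 5, so at least ⌈9/5⌉ = 2 agents are needed.
Jules and Gallo alone can cover everything: Slot 1→Jules, Slot 2→Jules, Slot 3→Gallo, Slot 4→Gallo, Slot 5→Gallo, Slot 6→Gallo, Slot 7→Jules, Slot 8→Gallo, Slot 9→Jules.

2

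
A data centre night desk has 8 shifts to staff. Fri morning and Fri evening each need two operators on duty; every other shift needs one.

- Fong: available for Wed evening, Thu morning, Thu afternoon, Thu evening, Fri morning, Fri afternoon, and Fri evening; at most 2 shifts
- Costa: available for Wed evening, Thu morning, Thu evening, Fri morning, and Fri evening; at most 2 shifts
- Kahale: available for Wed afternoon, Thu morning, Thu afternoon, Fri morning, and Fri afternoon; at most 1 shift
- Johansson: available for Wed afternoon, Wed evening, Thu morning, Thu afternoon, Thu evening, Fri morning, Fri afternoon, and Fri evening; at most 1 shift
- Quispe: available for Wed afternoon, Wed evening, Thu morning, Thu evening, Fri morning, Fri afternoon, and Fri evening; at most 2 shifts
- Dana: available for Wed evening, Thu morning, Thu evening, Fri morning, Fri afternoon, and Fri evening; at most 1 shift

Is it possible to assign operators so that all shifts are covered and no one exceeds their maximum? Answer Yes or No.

No

Total capacity is 2+2+1+1+2+1 = 9 but 10 worker-slots are needed — infeasible.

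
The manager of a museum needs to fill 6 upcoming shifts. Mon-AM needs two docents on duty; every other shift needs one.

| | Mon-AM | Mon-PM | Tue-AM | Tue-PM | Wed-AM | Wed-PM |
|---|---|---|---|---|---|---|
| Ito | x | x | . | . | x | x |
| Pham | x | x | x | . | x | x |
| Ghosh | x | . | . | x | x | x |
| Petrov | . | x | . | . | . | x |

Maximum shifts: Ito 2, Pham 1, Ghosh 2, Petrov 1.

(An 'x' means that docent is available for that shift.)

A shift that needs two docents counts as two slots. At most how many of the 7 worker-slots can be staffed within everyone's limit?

Total capacity across all docents is 2+1+2+1 = 6, and 7 slots are needed, so at most 6 can be filled.
An assignment achieving 6: Mon-AM→Ito+Ghosh, Mon-PM→Ito, Tue-AM→Pham, Tue-PM→Ghosh, Wed-PM→Petrov.
Loads: Ito 2/2, Pham 1/1, Ghosh 2/2, Petrov 1/1.

6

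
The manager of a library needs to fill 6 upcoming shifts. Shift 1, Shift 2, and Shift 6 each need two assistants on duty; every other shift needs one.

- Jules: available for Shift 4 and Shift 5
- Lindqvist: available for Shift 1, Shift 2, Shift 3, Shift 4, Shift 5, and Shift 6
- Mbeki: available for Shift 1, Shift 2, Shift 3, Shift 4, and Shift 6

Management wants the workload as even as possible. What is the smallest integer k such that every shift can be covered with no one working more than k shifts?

With 3 assistants and 9 worker-slots to fill, someone must work at least ⌈9/3⌉ = 3 shifts, so k ≥ 3.
k = 3 fails: Shifts {Shift 1, Shift 2, Shift 3, Shift 6} need 7 worker-slots in total, but the assistants available for any of those shifts (Lindqvist and Mbeki) can supply at most 6 among them. So no valid schedule exists.
k = 4 works: Shift 1→Lindqvist+Mbeki, Shift 2→Lindqvist+Mbeki, Shift 3→Lindqvist, Shift 4→Jules, Shift 5→Jules, Shift 6→Lindqvist+Mbeki.
Loads: Jules 2, Lindqvist 4, Mbeki 3 — all ≤ 4.

4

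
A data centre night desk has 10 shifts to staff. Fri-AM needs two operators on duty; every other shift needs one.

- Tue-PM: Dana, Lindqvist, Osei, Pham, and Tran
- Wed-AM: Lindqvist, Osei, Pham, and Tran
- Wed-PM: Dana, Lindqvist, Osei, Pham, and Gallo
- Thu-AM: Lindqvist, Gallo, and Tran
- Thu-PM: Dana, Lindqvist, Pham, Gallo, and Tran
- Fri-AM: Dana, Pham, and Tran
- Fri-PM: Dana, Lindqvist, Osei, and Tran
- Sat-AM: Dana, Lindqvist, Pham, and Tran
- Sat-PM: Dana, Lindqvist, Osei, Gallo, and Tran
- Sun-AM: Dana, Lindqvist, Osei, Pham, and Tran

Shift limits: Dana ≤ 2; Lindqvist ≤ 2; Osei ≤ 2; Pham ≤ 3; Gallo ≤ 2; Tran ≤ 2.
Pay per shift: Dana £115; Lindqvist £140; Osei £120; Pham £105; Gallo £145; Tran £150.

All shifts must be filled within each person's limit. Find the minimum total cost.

£1355

Picking the cheapest available operator for each shift independently would cost £1220, but that ignores the shift limits.
An optimal schedule: Tue-PM→Osei, Wed-AM→Pham, Wed-PM→Osei, Thu-AM→Lindqvist, Thu-PM→Gallo, Fri-AM→Pham+Dana, Fri-PM→Dana, Sat-AM→Pham, Sat-PM→Gallo, Sun-AM→Lindqvist.
Total: 120 + 105 + 120 + 140 + 145 + 105 + 115 + 115 + 105 + 145 + 140 = £1355.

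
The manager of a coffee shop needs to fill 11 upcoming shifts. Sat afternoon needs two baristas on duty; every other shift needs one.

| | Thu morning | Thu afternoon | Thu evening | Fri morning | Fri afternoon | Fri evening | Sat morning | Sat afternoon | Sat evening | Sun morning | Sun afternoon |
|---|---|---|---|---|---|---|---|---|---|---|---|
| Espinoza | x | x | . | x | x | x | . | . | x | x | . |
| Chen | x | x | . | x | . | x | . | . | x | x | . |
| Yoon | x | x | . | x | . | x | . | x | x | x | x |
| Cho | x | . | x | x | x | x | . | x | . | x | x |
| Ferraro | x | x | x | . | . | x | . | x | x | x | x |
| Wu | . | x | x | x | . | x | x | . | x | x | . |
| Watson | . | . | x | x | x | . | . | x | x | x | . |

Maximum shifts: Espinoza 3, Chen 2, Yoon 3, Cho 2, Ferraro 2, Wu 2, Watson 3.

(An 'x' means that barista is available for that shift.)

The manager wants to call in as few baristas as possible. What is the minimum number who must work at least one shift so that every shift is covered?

5

12 slots to fill and no one can take more than 3, so at least ⌈12/3⌉ = 4 baristas are needed.
Any 4 baristas together have capacity at most 3+3+3+2 = 11 < 12 slots, so 4 can never suffice.
Espinoza, Chen, Yoon, Cho, and Wu alone can cover everything: Thu morning→Espinoza, Thu afternoon→Espinoza, Thu evening→Cho, Fri morning→Chen, Fri afternoon→Espinoza, Fri evening→Yoon, Sat morning→Wu, Sat afternoon→Yoon+Cho, Sat evening→Chen, Sun morning→Wu, Sun afternoon→Yoon.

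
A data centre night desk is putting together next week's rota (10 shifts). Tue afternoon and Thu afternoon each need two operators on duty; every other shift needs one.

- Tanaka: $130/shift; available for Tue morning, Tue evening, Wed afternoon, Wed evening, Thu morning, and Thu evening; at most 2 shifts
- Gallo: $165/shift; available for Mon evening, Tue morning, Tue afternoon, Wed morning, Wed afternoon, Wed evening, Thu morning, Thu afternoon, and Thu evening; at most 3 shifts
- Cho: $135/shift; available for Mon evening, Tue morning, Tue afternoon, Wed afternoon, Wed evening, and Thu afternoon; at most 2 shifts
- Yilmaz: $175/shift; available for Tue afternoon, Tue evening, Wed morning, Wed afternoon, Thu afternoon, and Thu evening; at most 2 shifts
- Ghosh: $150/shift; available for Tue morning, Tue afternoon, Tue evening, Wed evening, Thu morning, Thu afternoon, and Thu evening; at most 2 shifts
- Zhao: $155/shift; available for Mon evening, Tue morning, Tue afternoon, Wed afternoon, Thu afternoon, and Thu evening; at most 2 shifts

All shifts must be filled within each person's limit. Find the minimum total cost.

$1810

Picking the cheapest available operator for each shift independently would cost $1650, but that ignores the shift limits.
An optimal schedule: Mon evening→Cho, Tue morning→Ghosh, Tue afternoon→Zhao+Gallo, Tue evening→Tanaka, Wed morning→Gallo, Wed afternoon→Zhao, Wed evening→Cho, Thu morning→Tanaka, Thu afternoon→Gallo+Yilmaz, Thu evening→Ghosh.
Total: 135 + 150 + 155 + 165 + 130 + 165 + 155 + 135 + 130 + 165 + 175 + 150 = $1810.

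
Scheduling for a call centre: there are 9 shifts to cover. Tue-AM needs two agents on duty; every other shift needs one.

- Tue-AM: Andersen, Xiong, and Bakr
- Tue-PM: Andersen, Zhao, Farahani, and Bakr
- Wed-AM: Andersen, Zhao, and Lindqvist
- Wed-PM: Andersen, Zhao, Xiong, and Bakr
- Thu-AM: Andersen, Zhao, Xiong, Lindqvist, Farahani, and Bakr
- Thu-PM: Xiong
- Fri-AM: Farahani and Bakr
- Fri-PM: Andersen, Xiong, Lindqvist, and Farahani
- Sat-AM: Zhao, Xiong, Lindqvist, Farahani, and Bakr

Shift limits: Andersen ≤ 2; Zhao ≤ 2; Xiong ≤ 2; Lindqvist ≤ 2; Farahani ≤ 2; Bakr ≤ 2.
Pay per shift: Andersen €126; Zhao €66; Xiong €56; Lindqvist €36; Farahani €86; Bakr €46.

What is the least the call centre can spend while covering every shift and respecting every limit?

€580

Thu-PM can only be covered by Xiong, so that assignment is forced.
Picking the cheapest available agent for each shift independently would cost €440, but that ignores the shift limits.
An optimal schedule: Tue-AM→Bakr+Xiong, Tue-PM→Zhao, Wed-AM→Lindqvist, Wed-PM→Zhao, Thu-AM→Farahani, Thu-PM→Xiong, Fri-AM→Bakr, Fri-PM→Lindqvist, Sat-AM→Farahani.
Total: 46 + 56 + 66 + 36 + 66 + 86 + 56 + 46 + 36 + 86 = €580.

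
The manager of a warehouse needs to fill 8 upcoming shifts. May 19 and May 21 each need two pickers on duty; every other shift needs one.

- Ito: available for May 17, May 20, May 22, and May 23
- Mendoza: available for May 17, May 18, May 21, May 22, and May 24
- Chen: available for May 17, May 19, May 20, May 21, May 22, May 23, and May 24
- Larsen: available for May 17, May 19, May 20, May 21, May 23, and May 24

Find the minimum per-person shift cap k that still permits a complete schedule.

3

With 4 pickers and 10 worker-slots to fill, someone must work at least ⌈10/4⌉ = 3 shifts, so k ≥ 3.
k = 3 works: May 17→Chen, May 18→Mendoza, May 19→Chen+Larsen, May 20→Ito, May 21→Mendoza+Chen, May 22→Ito, May 23→Ito, May 24→Mendoza.
Loads: Ito 3, Mendoza 3, Chen 3, Larsen 1 — all ≤ 3.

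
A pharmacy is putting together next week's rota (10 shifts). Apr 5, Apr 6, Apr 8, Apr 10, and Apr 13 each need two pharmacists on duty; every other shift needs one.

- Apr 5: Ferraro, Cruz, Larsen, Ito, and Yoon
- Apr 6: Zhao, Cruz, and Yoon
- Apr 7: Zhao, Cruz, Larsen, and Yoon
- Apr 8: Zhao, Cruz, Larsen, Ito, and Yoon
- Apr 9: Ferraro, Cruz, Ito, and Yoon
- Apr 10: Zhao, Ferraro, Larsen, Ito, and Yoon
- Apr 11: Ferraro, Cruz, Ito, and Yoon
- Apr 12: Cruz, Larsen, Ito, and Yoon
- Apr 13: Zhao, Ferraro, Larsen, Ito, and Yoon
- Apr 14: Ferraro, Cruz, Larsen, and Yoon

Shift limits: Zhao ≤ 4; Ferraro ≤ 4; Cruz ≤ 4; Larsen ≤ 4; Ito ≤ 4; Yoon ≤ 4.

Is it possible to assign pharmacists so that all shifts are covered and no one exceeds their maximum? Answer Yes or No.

Yes

One valid schedule: Apr 5→Ferraro+Cruz, Apr 6→Zhao+Cruz, Apr 7→Zhao, Apr 8→Zhao+Cruz, Apr 9→Ferraro, Apr 10→Zhao+Larsen, Apr 11→Ferraro, Apr 12→Cruz, Apr 13→Larsen+Ito, Apr 14→Ferraro.
Loads: Zhao 4/4, Ferraro 4/4, Cruz 4/4, Larsen 2/4, Ito 1/4, Yoon 0/4 — all within limits.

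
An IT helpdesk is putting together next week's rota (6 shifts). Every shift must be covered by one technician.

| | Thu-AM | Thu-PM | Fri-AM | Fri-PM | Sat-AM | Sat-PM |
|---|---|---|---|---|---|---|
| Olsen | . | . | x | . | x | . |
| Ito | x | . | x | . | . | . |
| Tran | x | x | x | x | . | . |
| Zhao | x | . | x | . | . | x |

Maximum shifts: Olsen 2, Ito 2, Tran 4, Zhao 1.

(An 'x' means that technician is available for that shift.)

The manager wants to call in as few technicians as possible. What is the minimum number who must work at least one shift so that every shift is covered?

6 slots to fill and no one can take more than 4, so at least ⌈6/4⌉ = 2 technicians are needed.
Shifts {Thu-AM, Sat-AM, Sat-PM} need 3 slots, but among the technicians available for them (Olsen, Ito, Tran, and Zhao) any 2 together supply at most 2. So 2 technicians are not enough.
Olsen, Tran, and Zhao alone can cover everything: Thu-AM→Tran, Thu-PM→Tran, Fri-AM→Olsen, Fri-PM→Tran, Sat-AM→Olsen, Sat-PM→Zhao.

3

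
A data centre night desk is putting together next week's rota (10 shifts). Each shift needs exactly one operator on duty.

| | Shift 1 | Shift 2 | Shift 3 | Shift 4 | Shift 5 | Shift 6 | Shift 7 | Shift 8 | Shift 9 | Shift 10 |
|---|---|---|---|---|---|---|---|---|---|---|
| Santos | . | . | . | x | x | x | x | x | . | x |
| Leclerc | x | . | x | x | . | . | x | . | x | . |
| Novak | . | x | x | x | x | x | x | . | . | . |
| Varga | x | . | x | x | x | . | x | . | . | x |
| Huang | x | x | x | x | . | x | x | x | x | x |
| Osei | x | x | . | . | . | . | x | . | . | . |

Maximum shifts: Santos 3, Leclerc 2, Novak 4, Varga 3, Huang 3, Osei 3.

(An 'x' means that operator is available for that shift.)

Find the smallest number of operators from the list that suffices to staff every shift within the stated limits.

3

10 slots to fill and no one can take more than 4, so at least ⌈10/4⌉ = 3 operators are needed.
Santos, Novak, and Huang alone can cover everything: Shift 1→Huang, Shift 2→Novak, Shift 3→Novak, Shift 4→Novak, Shift 5→Santos, Shift 6→Novak, Shift 7→Huang, Shift 8→Santos, Shift 9→Huang, Shift 10→Santos.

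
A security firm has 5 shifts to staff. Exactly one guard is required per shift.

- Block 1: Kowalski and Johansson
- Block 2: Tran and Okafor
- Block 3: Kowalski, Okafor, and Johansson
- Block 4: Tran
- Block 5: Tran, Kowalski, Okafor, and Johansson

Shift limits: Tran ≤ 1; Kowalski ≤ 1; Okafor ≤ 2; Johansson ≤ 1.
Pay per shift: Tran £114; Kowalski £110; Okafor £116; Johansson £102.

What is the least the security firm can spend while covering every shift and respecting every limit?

Block 4 can only be covered by Tran, so that assignment is forced.
Picking the cheapest available guard for each shift independently would cost £534, but that ignores the shift limits.
An optimal schedule: Block 1→Kowalski, Block 2→Okafor, Block 3→Okafor, Block 4→Tran, Block 5→Johansson.
Total: 110 + 116 + 116 + 114 + 102 = £558.

£558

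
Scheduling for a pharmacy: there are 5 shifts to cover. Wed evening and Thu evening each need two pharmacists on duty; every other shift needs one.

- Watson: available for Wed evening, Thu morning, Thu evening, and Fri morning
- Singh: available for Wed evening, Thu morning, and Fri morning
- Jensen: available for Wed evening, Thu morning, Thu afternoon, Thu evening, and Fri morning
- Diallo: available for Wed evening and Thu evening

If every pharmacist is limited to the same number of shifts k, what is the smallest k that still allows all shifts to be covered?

With 4 pharmacists and 7 worker-slots to fill, someone must work at least ⌈7/4⌉ = 2 shifts, so k ≥ 2.
k = 2 works: Wed evening→Singh+Diallo, Thu morning→Watson, Thu afternoon→Jensen, Thu evening→Watson+Jensen, Fri morning→Singh.
Loads: Watson 2, Singh 2, Jensen 2, Diallo 1 — all ≤ 2.

2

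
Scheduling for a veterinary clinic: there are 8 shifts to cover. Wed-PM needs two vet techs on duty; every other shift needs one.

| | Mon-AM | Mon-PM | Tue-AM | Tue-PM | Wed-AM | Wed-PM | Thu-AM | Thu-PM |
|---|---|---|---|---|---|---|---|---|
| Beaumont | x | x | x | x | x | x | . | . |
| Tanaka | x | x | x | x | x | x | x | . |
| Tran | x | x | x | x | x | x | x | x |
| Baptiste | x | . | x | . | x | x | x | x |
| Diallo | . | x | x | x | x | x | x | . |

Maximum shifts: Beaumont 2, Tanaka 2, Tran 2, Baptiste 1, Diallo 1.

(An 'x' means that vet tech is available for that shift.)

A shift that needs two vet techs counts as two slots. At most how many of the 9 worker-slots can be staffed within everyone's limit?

8

Total capacity across all vet techs is 2+2+2+1+1 = 8, and 9 slots are needed, so at most 8 can be filled.
An assignment achieving 8: Mon-AM→Beaumont, Mon-PM→Beaumont, Tue-AM→Tran, Tue-PM→Tanaka, Wed-AM→Baptiste, Wed-PM→Diallo, Thu-AM→Tanaka, Thu-PM→Tran.
Loads: Beaumont 2/2, Tanaka 2/2, Tran 2/2, Baptiste 1/1, Diallo 1/1.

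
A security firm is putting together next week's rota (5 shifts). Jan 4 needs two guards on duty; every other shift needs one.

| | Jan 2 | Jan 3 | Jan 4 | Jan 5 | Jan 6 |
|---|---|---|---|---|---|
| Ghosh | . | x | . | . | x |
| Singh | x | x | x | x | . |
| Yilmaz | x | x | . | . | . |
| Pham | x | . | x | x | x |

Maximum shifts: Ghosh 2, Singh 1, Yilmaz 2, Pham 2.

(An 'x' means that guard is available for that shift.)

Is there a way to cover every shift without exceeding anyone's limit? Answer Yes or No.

Jan 4 can only be covered by Singh and Pham, so that assignment is forced.
One valid schedule: Jan 2→Yilmaz, Jan 3→Ghosh, Jan 4→Singh+Pham, Jan 5→Pham, Jan 6→Ghosh.
Loads: Ghosh 2/2, Singh 1/1, Yilmaz 1/2, Pham 2/2 — all within limits.

Yes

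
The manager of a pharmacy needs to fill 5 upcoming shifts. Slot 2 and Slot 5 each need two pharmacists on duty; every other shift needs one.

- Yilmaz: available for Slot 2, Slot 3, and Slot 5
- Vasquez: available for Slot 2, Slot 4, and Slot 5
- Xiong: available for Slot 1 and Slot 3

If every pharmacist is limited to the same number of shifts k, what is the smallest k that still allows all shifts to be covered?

3

With 3 pharmacists and 7 worker-slots to fill, someone must work at least ⌈7/3⌉ = 3 shifts, so k ≥ 3.
k = 3 works: Slot 1→Xiong, Slot 2→Yilmaz+Vasquez, Slot 3→Yilmaz, Slot 4→Vasquez, Slot 5→Yilmaz+Vasquez.
Loads: Yilmaz 3, Vasquez 3, Xiong 1 — all ≤ 3.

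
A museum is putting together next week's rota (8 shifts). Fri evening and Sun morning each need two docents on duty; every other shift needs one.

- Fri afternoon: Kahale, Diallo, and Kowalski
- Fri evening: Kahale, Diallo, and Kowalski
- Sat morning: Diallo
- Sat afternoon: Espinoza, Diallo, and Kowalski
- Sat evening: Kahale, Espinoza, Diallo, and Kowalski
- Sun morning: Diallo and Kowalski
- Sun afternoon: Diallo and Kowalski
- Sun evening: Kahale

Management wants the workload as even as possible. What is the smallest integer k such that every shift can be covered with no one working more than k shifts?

With 4 docents and 10 worker-slots to fill, someone must work at least ⌈10/4⌉ = 3 shifts, so k ≥ 3.
k = 3 works: Fri afternoon→Kahale, Fri evening→Kahale+Kowalski, Sat morning→Diallo, Sat afternoon→Espinoza, Sat evening→Espinoza, Sun morning→Diallo+Kowalski, Sun afternoon→Diallo, Sun evening→Kahale.
Loads: Kahale 3, Espinoza 2, Diallo 3, Kowalski 2 — all ≤ 3.

3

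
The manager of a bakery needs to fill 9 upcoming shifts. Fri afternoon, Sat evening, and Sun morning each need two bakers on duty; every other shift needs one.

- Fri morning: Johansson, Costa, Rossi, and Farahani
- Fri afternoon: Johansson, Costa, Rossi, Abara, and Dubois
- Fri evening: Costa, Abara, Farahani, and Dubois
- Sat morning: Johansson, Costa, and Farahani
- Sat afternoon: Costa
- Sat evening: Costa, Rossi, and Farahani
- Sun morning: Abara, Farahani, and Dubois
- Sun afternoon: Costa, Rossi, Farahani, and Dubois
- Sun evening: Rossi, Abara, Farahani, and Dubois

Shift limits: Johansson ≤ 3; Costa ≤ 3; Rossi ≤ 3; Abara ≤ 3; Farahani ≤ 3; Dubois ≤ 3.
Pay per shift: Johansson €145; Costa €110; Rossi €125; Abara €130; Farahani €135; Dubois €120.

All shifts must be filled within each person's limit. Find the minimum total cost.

Sat afternoon can only be covered by Costa, so that assignment is forced.
Picking the cheapest available baker for each shift independently would cost €1385, but that ignores the shift limits.
An optimal schedule: Fri morning→Rossi, Fri afternoon→Rossi+Abara, Fri evening→Dubois, Sat morning→Costa, Sat afternoon→Costa, Sat evening→Costa+Rossi, Sun morning→Dubois+Abara, Sun afternoon→Dubois, Sun evening→Abara.
Total: 125 + 125 + 130 + 120 + 110 + 110 + 110 + 125 + 120 + 130 + 120 + 130 = €1455.

€1455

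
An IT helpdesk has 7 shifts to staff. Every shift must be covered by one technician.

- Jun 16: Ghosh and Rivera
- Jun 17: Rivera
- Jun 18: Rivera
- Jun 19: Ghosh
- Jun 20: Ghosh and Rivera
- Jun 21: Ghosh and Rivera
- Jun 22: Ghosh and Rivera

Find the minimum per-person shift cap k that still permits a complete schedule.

4

With 2 technicians and 7 worker-slots to fill, someone must work at least ⌈7/2⌉ = 4 shifts, so k ≥ 4.
k = 4 works: Jun 16→Ghosh, Jun 17→Rivera, Jun 18→Rivera, Jun 19→Ghosh, Jun 20→Ghosh, Jun 21→Ghosh, Jun 22→Rivera.
Loads: Ghosh 4, Rivera 3 — all ≤ 4.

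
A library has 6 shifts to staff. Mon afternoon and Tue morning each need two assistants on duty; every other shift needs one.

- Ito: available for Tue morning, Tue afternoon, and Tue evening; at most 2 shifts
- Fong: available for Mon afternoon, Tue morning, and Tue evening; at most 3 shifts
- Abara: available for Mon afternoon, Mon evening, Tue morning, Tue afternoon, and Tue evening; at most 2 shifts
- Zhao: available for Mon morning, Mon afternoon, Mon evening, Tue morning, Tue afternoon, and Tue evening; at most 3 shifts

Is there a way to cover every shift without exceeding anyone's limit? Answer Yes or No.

Mon morning can only be covered by Zhao, so that assignment is forced.
One valid schedule: Mon morning→Zhao, Mon afternoon→Fong+Abara, Mon evening→Abara, Tue morning→Fong+Zhao, Tue afternoon→Ito, Tue evening→Ito.
Loads: Ito 2/2, Fong 2/3, Abara 2/2, Zhao 2/3 — all within limits.

Yes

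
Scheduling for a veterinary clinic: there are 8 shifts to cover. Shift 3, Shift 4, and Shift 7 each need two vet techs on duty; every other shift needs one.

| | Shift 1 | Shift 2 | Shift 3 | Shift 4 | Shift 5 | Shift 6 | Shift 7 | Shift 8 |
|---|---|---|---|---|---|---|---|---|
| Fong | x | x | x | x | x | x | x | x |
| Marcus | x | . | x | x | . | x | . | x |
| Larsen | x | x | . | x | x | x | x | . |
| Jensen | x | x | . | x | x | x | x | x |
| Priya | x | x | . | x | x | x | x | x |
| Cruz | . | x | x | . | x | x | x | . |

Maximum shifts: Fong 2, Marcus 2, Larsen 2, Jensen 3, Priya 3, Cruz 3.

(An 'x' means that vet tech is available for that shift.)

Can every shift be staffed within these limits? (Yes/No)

One valid schedule: Shift 1→Marcus, Shift 2→Larsen, Shift 3→Fong+Marcus, Shift 4→Jensen+Priya, Shift 5→Larsen, Shift 6→Jensen, Shift 7→Jensen+Priya, Shift 8→Fong.
Loads: Fong 2/2, Marcus 2/2, Larsen 2/2, Jensen 3/3, Priya 2/3, Cruz 0/3 — all within limits.

Yes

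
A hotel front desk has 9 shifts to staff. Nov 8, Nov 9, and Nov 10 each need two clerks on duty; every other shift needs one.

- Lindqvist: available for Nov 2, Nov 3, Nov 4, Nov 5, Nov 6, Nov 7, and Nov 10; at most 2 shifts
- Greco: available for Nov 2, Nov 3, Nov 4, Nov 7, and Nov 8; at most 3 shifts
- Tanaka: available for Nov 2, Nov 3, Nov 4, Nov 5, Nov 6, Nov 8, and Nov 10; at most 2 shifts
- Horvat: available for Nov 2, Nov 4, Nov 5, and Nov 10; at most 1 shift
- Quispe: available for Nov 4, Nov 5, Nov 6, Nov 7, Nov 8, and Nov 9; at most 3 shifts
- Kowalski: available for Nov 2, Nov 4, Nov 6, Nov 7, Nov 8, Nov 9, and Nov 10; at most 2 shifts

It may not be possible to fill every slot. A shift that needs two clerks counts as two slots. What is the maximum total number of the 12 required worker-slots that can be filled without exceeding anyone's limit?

Total capacity across all clerks is 2+3+2+1+3+2 = 13, and 12 slots are needed, so at most 12 can be filled.
An assignment achieving 12: Nov 2→Greco, Nov 3→Lindqvist, Nov 4→Quispe, Nov 5→Lindqvist, Nov 6→Tanaka, Nov 7→Greco, Nov 8→Greco+Tanaka, Nov 9→Quispe+Kowalski, Nov 10→Horvat+Kowalski.
Loads: Lindqvist 2/2, Greco 3/3, Tanaka 2/2, Horvat 1/1, Quispe 2/3, Kowalski 2/2.

12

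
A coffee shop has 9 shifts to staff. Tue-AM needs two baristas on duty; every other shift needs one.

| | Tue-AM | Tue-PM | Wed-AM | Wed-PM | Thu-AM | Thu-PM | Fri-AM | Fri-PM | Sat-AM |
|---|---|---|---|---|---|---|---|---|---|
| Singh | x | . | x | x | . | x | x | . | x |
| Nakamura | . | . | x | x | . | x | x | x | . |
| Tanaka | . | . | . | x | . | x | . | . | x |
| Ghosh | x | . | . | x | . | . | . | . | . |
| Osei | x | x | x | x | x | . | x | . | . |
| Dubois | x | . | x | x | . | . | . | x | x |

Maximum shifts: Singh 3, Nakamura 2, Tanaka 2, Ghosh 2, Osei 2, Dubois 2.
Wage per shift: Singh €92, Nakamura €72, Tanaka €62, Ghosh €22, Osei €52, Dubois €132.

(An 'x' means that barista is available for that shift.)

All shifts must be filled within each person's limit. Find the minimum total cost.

Tue-PM can only be covered by Osei, so that assignment is forced.
Thu-AM can only be covered by Osei, so that assignment is forced.
Picking the cheapest available barista for each shift independently would cost €500, but that ignores the shift limits.
An optimal schedule: Tue-AM→Ghosh+Singh, Tue-PM→Osei, Wed-AM→Singh, Wed-PM→Ghosh, Thu-AM→Osei, Thu-PM→Tanaka, Fri-AM→Nakamura, Fri-PM→Nakamura, Sat-AM→Tanaka.
Total: 22 + 92 + 52 + 92 + 22 + 52 + 62 + 72 + 72 + 62 = €600.

€600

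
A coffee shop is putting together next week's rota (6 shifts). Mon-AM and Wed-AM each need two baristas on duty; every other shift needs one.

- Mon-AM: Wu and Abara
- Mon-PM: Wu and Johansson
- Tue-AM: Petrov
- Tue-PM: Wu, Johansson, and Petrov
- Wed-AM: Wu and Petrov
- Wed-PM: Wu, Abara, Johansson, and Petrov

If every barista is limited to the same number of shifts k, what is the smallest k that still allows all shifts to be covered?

2

With 4 baristas and 8 worker-slots to fill, someone must work at least ⌈8/4⌉ = 2 shifts, so k ≥ 2.
k = 2 works: Mon-AM→Wu+Abara, Mon-PM→Johansson, Tue-AM→Petrov, Tue-PM→Johansson, Wed-AM→Wu+Petrov, Wed-PM→Abara.
Loads: Wu 2, Abara 2, Johansson 2, Petrov 2 — all ≤ 2.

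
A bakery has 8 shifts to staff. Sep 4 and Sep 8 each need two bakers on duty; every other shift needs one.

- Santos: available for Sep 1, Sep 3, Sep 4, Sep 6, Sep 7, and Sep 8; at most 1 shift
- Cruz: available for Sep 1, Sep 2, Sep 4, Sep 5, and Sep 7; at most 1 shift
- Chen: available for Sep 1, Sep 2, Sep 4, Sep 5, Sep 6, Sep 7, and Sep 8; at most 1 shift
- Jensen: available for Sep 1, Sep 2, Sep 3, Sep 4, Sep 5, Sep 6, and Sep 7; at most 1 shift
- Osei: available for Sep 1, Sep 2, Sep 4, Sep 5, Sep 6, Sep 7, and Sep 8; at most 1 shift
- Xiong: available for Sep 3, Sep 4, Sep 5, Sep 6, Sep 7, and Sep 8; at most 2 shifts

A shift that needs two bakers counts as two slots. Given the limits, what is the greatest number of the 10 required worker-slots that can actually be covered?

7

Total capacity across all bakers is 1+1+1+1+1+2 = 7, and 10 slots are needed, so at most 7 can be filled.
An assignment achieving 7: Sep 1→Jensen, Sep 2→Cruz, Sep 3→Santos, Sep 5→Xiong, Sep 6→Xiong, Sep 8→Chen+Osei.
Loads: Santos 1/1, Cruz 1/1, Chen 1/1, Jensen 1/1, Osei 1/1, Xiong 2/2.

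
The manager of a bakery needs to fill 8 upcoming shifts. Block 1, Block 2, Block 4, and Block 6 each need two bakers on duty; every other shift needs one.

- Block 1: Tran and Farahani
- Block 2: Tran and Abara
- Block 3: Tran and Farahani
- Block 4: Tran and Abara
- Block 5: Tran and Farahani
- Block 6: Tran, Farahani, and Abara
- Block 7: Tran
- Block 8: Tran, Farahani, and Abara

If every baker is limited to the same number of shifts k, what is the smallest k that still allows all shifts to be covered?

With 3 bakers and 12 worker-slots to fill, someone must work at least ⌈12/3⌉ = 4 shifts, so k ≥ 4.
k = 4 works: Block 1→Tran+Farahani, Block 2→Tran+Abara, Block 3→Farahani, Block 4→Tran+Abara, Block 5→Farahani, Block 6→Farahani+Abara, Block 7→Tran, Block 8→Abara.
Loads: Tran 4, Farahani 4, Abara 4 — all ≤ 4.

4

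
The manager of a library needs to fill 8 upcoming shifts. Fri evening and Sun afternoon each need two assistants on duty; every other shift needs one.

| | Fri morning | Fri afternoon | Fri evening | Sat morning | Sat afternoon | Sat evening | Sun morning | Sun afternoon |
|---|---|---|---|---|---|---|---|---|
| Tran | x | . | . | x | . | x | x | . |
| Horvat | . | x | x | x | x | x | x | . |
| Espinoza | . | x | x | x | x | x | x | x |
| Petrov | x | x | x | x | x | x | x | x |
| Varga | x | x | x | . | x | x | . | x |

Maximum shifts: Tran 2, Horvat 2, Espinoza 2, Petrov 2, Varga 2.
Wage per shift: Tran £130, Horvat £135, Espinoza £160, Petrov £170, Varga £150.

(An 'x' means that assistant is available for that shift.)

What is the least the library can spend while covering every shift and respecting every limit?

£1490

Picking the cheapest available assistant for each shift independently would cost £1385, but that ignores the shift limits.
An optimal schedule: Fri morning→Tran, Fri afternoon→Horvat, Fri evening→Petrov+Varga, Sat morning→Tran, Sat afternoon→Horvat, Sat evening→Varga, Sun morning→Espinoza, Sun afternoon→Espinoza+Petrov.
Total: 130 + 135 + 170 + 150 + 130 + 135 + 150 + 160 + 160 + 170 = £1490.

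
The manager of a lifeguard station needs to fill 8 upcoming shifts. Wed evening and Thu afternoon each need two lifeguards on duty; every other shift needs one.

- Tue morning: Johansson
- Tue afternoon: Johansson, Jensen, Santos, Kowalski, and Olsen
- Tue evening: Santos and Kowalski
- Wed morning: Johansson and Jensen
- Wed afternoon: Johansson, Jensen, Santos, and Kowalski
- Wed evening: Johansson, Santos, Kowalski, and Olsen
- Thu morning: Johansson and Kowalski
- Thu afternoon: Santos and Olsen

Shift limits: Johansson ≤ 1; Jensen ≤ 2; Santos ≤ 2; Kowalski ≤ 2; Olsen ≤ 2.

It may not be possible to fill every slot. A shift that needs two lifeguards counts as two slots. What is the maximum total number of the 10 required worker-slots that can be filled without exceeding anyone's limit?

9

Total capacity across all lifeguards is 1+2+2+2+2 = 9, and 10 slots are needed, so at most 9 can be filled.
An assignment achieving 9: Tue morning→Johansson, Tue evening→Santos, Wed morning→Jensen, Wed afternoon→Jensen, Wed evening→Kowalski+Olsen, Thu morning→Kowalski, Thu afternoon→Santos+Olsen.
Loads: Johansson 1/1, Jensen 2/2, Santos 2/2, Kowalski 2/2, Olsen 2/2.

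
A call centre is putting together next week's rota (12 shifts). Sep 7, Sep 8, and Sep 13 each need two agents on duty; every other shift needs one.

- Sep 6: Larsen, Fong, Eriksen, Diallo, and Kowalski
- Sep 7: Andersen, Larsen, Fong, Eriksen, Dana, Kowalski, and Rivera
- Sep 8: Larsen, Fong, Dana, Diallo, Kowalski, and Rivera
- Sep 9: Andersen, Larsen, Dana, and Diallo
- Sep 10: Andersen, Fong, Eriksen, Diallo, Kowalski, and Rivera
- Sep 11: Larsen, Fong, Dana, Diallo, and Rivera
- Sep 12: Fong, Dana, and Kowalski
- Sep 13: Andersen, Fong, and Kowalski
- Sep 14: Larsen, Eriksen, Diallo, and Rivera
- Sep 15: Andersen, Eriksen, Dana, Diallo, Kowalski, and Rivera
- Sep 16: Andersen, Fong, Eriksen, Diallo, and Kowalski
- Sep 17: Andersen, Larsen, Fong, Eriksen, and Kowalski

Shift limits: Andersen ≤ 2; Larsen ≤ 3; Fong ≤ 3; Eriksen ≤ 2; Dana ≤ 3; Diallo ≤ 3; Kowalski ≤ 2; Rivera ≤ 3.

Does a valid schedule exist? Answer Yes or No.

One valid schedule: Sep 6→Larsen, Sep 7→Dana+Kowalski, Sep 8→Dana+Diallo, Sep 9→Andersen, Sep 10→Eriksen, Sep 11→Larsen, Sep 12→Fong, Sep 13→Andersen+Fong, Sep 14→Larsen, Sep 15→Dana, Sep 16→Fong, Sep 17→Eriksen.
Loads: Andersen 2/2, Larsen 3/3, Fong 3/3, Eriksen 2/2, Dana 3/3, Diallo 1/3, Kowalski 1/2, Rivera 0/3 — all within limits.

Yes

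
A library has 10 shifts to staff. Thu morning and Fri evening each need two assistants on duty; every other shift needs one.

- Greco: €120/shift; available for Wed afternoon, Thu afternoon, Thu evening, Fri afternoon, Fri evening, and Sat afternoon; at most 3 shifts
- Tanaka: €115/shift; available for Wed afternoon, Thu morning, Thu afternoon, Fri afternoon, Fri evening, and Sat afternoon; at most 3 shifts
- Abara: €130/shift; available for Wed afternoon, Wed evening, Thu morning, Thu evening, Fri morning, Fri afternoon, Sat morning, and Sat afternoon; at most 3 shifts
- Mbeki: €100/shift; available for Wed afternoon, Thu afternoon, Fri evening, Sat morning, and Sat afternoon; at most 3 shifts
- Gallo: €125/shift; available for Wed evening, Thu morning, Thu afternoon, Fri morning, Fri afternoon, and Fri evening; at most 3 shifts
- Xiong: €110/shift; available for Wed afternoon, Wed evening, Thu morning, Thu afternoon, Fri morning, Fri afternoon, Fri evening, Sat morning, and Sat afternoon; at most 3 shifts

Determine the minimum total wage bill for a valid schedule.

€1335

Picking the cheapest available assistant for each shift independently would cost €1285, but that ignores the shift limits.
An optimal schedule: Wed afternoon→Mbeki, Wed evening→Xiong, Thu morning→Xiong+Tanaka, Thu afternoon→Mbeki, Thu evening→Greco, Fri morning→Xiong, Fri afternoon→Tanaka, Fri evening→Tanaka+Greco, Sat morning→Mbeki, Sat afternoon→Greco.
Total: 100 + 110 + 110 + 115 + 100 + 120 + 110 + 115 + 115 + 120 + 100 + 120 = €1335.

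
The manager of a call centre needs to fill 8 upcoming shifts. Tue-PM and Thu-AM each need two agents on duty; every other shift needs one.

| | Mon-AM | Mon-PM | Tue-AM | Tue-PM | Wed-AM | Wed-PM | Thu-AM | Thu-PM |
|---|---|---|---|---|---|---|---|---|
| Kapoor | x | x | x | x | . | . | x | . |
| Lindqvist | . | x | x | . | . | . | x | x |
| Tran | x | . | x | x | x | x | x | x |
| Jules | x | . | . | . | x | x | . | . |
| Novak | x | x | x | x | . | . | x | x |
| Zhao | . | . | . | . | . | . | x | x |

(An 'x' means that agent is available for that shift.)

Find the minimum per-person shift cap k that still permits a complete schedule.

With 6 agents and 10 worker-slots to fill, someone must work at least ⌈10/6⌉ = 2 shifts, so k ≥ 2.
k = 2 works: Mon-AM→Jules, Mon-PM→Kapoor, Tue-AM→Lindqvist, Tue-PM→Kapoor+Novak, Wed-AM→Tran, Wed-PM→Tran, Thu-AM→Novak+Zhao, Thu-PM→Lindqvist.
Loads: Kapoor 2, Lindqvist 2, Tran 2, Jules 1, Novak 2, Zhao 1 — all ≤ 2.

2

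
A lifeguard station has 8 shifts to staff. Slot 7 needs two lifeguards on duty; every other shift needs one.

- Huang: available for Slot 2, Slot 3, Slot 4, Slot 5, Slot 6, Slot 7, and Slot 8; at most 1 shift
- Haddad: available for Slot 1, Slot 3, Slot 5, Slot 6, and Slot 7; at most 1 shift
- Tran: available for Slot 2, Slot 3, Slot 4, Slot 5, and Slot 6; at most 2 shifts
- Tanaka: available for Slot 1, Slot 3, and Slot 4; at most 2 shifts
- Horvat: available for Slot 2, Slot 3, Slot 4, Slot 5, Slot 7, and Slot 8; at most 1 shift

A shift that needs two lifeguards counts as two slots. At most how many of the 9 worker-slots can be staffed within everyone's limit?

Total capacity across all lifeguards is 1+1+2+2+1 = 7, and 9 slots are needed, so at most 7 can be filled.
An assignment achieving 7: Slot 1→Haddad, Slot 2→Tran, Slot 3→Tanaka, Slot 4→Tanaka, Slot 6→Tran, Slot 7→Horvat, Slot 8→Huang.
Loads: Huang 1/1, Haddad 1/1, Tran 2/2, Tanaka 2/2, Horvat 1/1.

7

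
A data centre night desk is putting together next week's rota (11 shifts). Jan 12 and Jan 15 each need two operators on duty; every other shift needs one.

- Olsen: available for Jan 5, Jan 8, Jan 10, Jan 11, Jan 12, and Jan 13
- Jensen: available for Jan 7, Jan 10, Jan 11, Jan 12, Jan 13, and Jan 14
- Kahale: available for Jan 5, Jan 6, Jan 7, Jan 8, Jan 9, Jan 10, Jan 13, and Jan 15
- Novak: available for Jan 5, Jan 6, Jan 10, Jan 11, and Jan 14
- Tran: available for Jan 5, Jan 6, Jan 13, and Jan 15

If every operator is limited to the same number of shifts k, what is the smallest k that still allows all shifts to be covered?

With 5 operators and 13 worker-slots to fill, someone must work at least ⌈13/5⌉ = 3 shifts, so k ≥ 3.
k = 3 works: Jan 5→Novak, Jan 6→Kahale, Jan 7→Jensen, Jan 8→Olsen, Jan 9→Kahale, Jan 10→Novak, Jan 11→Olsen, Jan 12→Olsen+Jensen, Jan 13→Tran, Jan 14→Jensen, Jan 15→Kahale+Tran.
Loads: Olsen 3, Jensen 3, Kahale 3, Novak 2, Tran 2 — all ≤ 3.

3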